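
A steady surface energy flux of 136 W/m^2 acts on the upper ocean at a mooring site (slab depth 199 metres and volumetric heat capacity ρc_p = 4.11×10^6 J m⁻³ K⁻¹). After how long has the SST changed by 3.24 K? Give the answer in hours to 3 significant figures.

Areal heat capacity C = ρc_p × D = 4.11×10^6 × 199 = 8.18×10^8 J m⁻² K⁻¹.
Time required: Δt = C ΔT / F = 8.18×10^8 × 3.24 / 136 = 1.95×10^7 s.
In hours: 1.95×10^7 s / (3600 s/hour) = 5410 hours.

5410 hours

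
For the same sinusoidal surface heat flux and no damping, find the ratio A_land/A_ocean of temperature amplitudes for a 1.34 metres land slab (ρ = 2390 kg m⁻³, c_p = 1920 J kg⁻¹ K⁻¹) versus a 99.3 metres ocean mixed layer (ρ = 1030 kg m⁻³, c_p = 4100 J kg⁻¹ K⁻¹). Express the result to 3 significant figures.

68.2

C_ocean = 1030 × 4100 × 99.3 = 4.19×10^8 J/(m²·K).
C_land = 2390 × 1920 × 1.34 = 6.15×10^6 J/(m²·K).
Undamped amplitude ∝ 1/C, so A_land/A_ocean = C_ocean/C_land = 68.2.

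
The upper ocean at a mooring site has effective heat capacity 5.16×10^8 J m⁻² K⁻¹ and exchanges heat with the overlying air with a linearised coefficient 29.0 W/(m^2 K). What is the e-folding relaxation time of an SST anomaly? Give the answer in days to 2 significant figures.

210 days

Areal heat capacity C = 5.16×10^8 J m⁻² K⁻¹ (given).
Relaxation time τ = C / λ = 5.16×10^8 / 29.0 = 1.78×10^7 s.
In days: 1.78×10^7 s / (86400 s/day) = 206 days.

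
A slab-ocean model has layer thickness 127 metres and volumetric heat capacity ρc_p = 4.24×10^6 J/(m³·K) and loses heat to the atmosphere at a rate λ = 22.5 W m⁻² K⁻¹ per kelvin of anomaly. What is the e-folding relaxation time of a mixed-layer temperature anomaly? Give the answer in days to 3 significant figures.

277 days

Areal heat capacity C = ρc_p × D = 4.24×10^6 × 127 = 5.38×10^8 J/(m²·K).
Relaxation time τ = C / λ = 5.38×10^8 / 22.5 = 2.39×10^7 s.
In days: 2.39×10^7 s / (86400 s/day) = 277 days.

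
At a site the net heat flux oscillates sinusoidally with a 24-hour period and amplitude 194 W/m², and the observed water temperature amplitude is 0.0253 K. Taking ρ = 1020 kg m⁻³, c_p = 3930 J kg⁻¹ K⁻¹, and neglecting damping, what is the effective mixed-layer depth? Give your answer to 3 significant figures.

26.3 m

ω = 2π / 86400 s = 7.27×10^-5 s⁻¹.
Required C = F₀ / (A ω) = 194 / (0.0253 × 7.27×10^-5) = 1.05×10^8 J/(m²·K).
D = C / (ρ c_p) = 1.05×10^8 / (1020 × 3930) = 26.3 m.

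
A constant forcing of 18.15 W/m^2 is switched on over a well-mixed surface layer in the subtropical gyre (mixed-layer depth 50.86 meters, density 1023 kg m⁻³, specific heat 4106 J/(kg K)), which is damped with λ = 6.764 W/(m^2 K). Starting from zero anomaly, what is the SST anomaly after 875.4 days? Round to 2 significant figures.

Areal heat capacity C = ρ c_p D = 1023 × 4106 × 50.86 = 2.14×10^8 J/(m^2 K).
τ = C / λ = 2.14×10^8 / 6.764 = 3.16×10^7 s.
Equilibrium anomaly ΔT_eq = F / λ = 18.15 / 6.764 = 2.68 K.
t = 875.4 days = 7.56×10^7 s, so t/τ = 2.39.
ΔT(t) = ΔT_eq (1 − e^(−t/τ)) = 2.68 × (1 − e^−2.39) = 2.44 K.

2.4 K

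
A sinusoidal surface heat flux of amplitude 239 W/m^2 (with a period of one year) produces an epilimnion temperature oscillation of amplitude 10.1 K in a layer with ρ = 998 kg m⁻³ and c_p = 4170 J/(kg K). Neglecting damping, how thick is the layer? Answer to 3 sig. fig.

ω = 2π / 3.15×10^7 s = 1.99×10^-7 s⁻¹.
Required C = F₀ / (A ω) = 239 / (10.1 × 1.99×10^-7) = 1.19×10^8 J/(m²·K).
D = C / (ρ c_p) = 1.19×10^8 / (998 × 4170) = 28.5 m.

28.5 m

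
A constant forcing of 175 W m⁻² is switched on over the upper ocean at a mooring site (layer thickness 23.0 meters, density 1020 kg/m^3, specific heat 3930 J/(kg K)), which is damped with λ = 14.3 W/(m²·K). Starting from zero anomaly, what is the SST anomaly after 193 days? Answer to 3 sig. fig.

Areal heat capacity C = ρ c_p D = 1020 × 3930 × 23.0 = 9.22×10^7 J m⁻² K⁻¹.
τ = C / λ = 9.22×10^7 / 14.3 = 6.45×10^6 s.
Equilibrium anomaly ΔT_eq = F / λ = 175 / 14.3 = 12.2 K.
t = 193 days = 1.67×10^7 s, so t/τ = 2.59.
ΔT(t) = ΔT_eq (1 − e^(−t/τ)) = 12.2 × (1 − e^−2.59) = 11.3 K.

11.3 K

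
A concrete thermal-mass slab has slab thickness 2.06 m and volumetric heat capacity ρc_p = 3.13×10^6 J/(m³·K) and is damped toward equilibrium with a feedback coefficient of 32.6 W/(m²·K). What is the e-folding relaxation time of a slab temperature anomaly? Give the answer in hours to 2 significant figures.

55 hours

Areal heat capacity C = ρc_p × D = 3.13×10^6 × 2.06 = 6.45×10^6 J/(m²·K).
Relaxation time τ = C / λ = 6.45×10^6 / 32.6 = 1.98×10^5 s.
In hours: 1.98×10^5 s / (3600 s/hour) = 54.9 hours.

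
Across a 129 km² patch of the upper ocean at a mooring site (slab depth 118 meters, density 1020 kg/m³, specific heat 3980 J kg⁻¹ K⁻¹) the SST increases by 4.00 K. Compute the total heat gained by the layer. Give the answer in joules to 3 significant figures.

2.47×10^17 J

Areal heat capacity C = ρ c_p D = 1020 × 3980 × 118 = 4.79×10^8 J m⁻² K⁻¹.
Heat per unit area: q = C ΔT = 4.79×10^8 × 4.00 = 1.92×10^9 J/m².
Total heat: Q = q × A = 1.92×10^9 × (129 × 10⁶ m²) = 2.47×10^17 J.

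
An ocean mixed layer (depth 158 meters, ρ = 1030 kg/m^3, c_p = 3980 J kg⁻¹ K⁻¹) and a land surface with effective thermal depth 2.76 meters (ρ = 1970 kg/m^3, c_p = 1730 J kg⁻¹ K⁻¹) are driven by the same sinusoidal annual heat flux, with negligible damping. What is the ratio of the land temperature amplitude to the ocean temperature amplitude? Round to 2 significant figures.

C_ocean = 1030 × 3980 × 158 = 6.48×10^8 J/(m²·K).
C_land = 1970 × 1730 × 2.76 = 9.41×10^6 J/(m²·K).
Undamped amplitude ∝ 1/C, so A_land/A_ocean = C_ocean/C_land = 68.9.

69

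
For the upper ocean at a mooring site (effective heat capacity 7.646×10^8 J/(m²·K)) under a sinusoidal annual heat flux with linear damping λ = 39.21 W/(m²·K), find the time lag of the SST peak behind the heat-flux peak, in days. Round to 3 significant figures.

76.6 days

Areal heat capacity C = 7.646×10^8 J/(m²·K) (given).
ω = 2π / 3.15×10^7 s = 1.99×10^-7 s⁻¹.
Phase lag φ = arctan(Cω/λ) = arctan(152/39.21) = 1.32 rad.
Time lag = φ / ω = 1.32 / 1.99×10^-7 = 6.62×10^6 s = 76.6 days.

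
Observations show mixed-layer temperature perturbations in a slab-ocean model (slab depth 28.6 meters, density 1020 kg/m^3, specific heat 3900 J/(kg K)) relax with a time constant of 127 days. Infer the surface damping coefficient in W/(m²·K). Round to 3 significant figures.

10.4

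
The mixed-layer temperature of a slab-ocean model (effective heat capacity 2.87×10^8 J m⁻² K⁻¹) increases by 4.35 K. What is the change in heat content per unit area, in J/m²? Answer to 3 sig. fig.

Areal heat capacity C = 2.87×10^8 J m⁻² K⁻¹ (given).
ΔQ = C ΔT = 2.87×10^8 × 4.35 = 1.25×10^9 J/m².

1.25×10^9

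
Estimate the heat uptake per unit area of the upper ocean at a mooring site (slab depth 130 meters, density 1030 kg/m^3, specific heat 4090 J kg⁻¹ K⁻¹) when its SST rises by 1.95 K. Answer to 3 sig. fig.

Areal heat capacity C = ρ c_p D = 1030 × 4090 × 130 = 5.48×10^8 J m⁻² K⁻¹.
ΔQ = C ΔT = 5.48×10^8 × 1.95 = 1.07×10^9 J/m².

1.07×10^9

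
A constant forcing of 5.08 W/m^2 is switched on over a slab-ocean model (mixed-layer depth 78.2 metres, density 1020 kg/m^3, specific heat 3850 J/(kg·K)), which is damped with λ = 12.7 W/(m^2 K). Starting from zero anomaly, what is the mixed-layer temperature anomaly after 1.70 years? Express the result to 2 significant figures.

0.36 K

Areal heat capacity C = ρ c_p D = 1020 × 3850 × 78.2 = 3.07×10^8 J/(m^2 K).
τ = C / λ = 3.07×10^8 / 12.7 = 2.42×10^7 s.
Equilibrium anomaly ΔT_eq = F / λ = 5.08 / 12.7 = 0.400 K.
t = 1.70 years = 5.36×10^7 s, so t/τ = 2.22.
ΔT(t) = ΔT_eq (1 − e^(−t/τ)) = 0.400 × (1 − e^−2.22) = 0.356 K.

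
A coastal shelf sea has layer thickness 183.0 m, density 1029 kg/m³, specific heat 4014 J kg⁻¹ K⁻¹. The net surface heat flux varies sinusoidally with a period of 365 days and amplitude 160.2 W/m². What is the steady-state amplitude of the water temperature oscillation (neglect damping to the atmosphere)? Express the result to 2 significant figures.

Areal heat capacity C = ρ c_p D = 1029 × 4014 × 183.0 = 7.56×10^8 J m⁻² K⁻¹.
Angular frequency ω = 2π / T = 2π / 3.15×10^7 s = 1.99×10^-7 s⁻¹.
Cω = 7.56×10^8 × 1.99×10^-7 = 151 W/(m²·K).
Amplitude A = F₀ / (Cω) = 160.2 / 151 = 1.06 K.

1.1 K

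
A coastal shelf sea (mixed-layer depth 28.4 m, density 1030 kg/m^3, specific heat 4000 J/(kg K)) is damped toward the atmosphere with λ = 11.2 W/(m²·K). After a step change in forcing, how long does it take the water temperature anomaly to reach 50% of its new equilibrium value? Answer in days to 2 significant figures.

84 days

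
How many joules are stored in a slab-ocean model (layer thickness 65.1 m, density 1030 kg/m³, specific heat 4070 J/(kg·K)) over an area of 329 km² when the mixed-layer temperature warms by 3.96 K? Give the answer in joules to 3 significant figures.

3.56×10^17 J

Areal heat capacity C = ρ c_p D = 1030 × 4070 × 65.1 = 2.73×10^8 J m⁻² K⁻¹.
Heat per unit area: q = C ΔT = 2.73×10^8 × 3.96 = 1.08×10^9 J/m².
Total heat: Q = q × A = 1.08×10^9 × (329 × 10⁶ m²) = 3.56×10^17 J.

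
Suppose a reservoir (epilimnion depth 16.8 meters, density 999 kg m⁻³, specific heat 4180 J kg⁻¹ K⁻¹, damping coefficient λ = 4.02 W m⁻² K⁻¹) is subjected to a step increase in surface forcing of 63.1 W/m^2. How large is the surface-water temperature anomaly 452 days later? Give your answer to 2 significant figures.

Areal heat capacity C = ρ c_p D = 999 × 4180 × 16.8 = 7.02×10^7 J/(m²·K).
τ = C / λ = 7.02×10^7 / 4.02 = 1.75×10^7 s.
Equilibrium anomaly ΔT_eq = F / λ = 63.1 / 4.02 = 15.7 K.
t = 452 days = 3.91×10^7 s, so t/τ = 2.24.
ΔT(t) = ΔT_eq (1 − e^(−t/τ)) = 15.7 × (1 − e^−2.24) = 14.0 K.

14 K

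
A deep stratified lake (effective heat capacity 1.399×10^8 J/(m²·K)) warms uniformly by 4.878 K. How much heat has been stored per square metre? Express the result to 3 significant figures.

Areal heat capacity C = 1.399×10^8 J/(m²·K) (given).
ΔQ = C ΔT = 1.40×10^8 × 4.878 = 6.82×10^8 J/m².

6.82×10^8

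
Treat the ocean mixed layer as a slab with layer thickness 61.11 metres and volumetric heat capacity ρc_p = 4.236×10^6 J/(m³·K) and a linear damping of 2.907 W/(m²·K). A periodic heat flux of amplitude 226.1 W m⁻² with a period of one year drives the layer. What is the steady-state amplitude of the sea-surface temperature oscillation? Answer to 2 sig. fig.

Areal heat capacity C = ρc_p × D = 4.236×10^6 × 61.11 = 2.59×10^8 J m⁻² K⁻¹.
Angular frequency ω = 2π / T = 2π / 3.15×10^7 s = 1.99×10^-7 s⁻¹.
√((Cω)² + λ²) = √((51.6)² + 2.907²) = 51.7 W/(m²·K).
Amplitude A = F₀ / √((Cω)²+λ²) = 226.1 / 51.7 = 4.38 K.

4.4 K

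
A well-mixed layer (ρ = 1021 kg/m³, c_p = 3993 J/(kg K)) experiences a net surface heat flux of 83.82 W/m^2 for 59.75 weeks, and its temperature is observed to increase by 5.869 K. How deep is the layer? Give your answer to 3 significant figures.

127 m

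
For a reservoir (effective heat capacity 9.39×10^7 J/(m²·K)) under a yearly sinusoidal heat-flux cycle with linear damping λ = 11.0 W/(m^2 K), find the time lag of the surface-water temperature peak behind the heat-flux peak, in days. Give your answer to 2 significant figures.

Areal heat capacity C = 9.39×10^7 J/(m²·K) (given).
ω = 2π / 3.15×10^7 s = 1.99×10^-7 s⁻¹.
Phase lag φ = arctan(Cω/λ) = arctan(18.7/11.0) = 1.04 rad.
Time lag = φ / ω = 1.04 / 1.99×10^-7 = 5.22×10^6 s = 60.4 days.

60 days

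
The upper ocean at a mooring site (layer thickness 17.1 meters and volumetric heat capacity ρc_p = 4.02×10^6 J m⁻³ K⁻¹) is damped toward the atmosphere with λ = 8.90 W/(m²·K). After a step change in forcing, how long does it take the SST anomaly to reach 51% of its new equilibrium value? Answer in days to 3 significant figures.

Areal heat capacity C = ρc_p × D = 4.02×10^6 × 17.1 = 6.87×10^7 J/(m^2 K).
τ = C / λ = 6.87×10^7 / 8.90 = 7.72×10^6 s.
Fraction reached: 1 − e^(−t/τ) = 0.51 ⇒ t = −τ ln(1 − 0.51) = τ × 0.713.
t = 5.51×10^6 s = 63.8 days.

63.8 days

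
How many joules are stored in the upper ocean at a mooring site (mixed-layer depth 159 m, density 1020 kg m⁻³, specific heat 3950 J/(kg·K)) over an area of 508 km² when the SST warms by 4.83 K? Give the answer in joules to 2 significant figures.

1.6×10^18 J

Areal heat capacity C = ρ c_p D = 1020 × 3950 × 159 = 6.41×10^8 J m⁻² K⁻¹.
Heat per unit area: q = C ΔT = 6.41×10^8 × 4.83 = 3.09×10^9 J/m².
Total heat: Q = q × A = 3.09×10^9 × (508 × 10⁶ m²) = 1.57×10^18 J.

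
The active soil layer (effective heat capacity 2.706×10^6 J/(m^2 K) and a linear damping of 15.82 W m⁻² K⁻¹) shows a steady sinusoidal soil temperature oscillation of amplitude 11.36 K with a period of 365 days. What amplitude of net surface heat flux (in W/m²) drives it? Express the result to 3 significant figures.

180

Areal heat capacity C = 2.706×10^6 J/(m^2 K) (given).
ω = 2π / 3.15×10^7 s = 1.99×10^-7 s⁻¹.
√((Cω)² + λ²) = √((0.539)² + 15.82²) = 15.8 W/(m²·K).
F₀ = A × √((Cω)²+λ²) = 11.36 × 15.8 = 180 W/m².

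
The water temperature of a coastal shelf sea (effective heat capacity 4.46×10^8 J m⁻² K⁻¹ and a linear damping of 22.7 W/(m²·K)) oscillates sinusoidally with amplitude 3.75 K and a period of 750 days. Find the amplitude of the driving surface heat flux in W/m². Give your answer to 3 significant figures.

Areal heat capacity C = 4.46×10^8 J m⁻² K⁻¹ (given).
ω = 2π / 6.48×10^7 s = 9.70×10^-8 s⁻¹.
√((Cω)² + λ²) = √((43.2)² + 22.7²) = 48.8 W/(m²·K).
F₀ = A × √((Cω)²+λ²) = 3.75 × 48.8 = 183 W/m².

183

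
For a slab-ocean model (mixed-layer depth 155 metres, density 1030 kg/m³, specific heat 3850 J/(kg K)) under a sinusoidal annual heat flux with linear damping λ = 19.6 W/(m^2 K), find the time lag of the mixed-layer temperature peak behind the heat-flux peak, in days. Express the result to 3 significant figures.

Areal heat capacity C = ρ c_p D = 1030 × 3850 × 155 = 6.15×10^8 J/(m^2 K).
ω = 2π / 3.15×10^7 s = 1.99×10^-7 s⁻¹.
Phase lag φ = arctan(Cω/λ) = arctan(122/19.6) = 1.41 rad.
Time lag = φ / ω = 1.41 / 1.99×10^-7 = 7.09×10^6 s = 82.0 days.

82.0 days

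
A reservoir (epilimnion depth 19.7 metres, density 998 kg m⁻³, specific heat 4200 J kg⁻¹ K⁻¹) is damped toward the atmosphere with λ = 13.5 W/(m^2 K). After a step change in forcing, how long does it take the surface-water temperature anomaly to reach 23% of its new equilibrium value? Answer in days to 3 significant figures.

Areal heat capacity C = ρ c_p D = 998 × 4200 × 19.7 = 8.26×10^7 J m⁻² K⁻¹.
τ = C / λ = 8.26×10^7 / 13.5 = 6.12×10^6 s.
Fraction reached: 1 − e^(−t/τ) = 0.23 ⇒ t = −τ ln(1 − 0.23) = τ × 0.261.
t = 1.60×10^6 s = 18.5 days.

18.5 days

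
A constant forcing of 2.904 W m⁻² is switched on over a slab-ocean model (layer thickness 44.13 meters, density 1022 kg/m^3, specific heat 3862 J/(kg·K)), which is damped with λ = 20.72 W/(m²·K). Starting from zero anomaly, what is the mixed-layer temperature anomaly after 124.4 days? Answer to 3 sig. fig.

Areal heat capacity C = ρ c_p D = 1022 × 3862 × 44.13 = 1.74×10^8 J/(m^2 K).
τ = C / λ = 1.74×10^8 / 20.72 = 8.41×10^6 s.
Equilibrium anomaly ΔT_eq = F / λ = 2.904 / 20.72 = 0.140 K.
t = 124.4 days = 1.07×10^7 s, so t/τ = 1.28.
ΔT(t) = ΔT_eq (1 − e^(−t/τ)) = 0.140 × (1 − e^−1.28) = 0.101 K.

0.101 K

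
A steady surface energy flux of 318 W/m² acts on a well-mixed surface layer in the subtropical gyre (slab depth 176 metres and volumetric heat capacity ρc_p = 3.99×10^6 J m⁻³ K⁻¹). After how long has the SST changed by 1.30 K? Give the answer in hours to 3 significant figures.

Areal heat capacity C = ρc_p × D = 3.99×10^6 × 176 = 7.02×10^8 J/(m^2 K).
Time required: Δt = C ΔT / F = 7.02×10^8 × 1.30 / 318 = 2.87×10^6 s.
In hours: 2.87×10^6 s / (3600 s/hour) = 797 hours.

797 hours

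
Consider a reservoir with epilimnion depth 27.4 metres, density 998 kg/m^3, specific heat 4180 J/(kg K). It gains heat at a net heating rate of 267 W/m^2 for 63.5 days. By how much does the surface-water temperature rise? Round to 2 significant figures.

13 K

Areal heat capacity C = ρ c_p D = 998 × 4180 × 27.4 = 1.14×10^8 J m⁻² K⁻¹.
Net heat input Q = F Δt = 267 × (63.5 days × 86400 s/day) = 1.46×10^9 J/m².
ΔT = Q / C = 1.46×10^9 / 1.14×10^8 = 12.8 K.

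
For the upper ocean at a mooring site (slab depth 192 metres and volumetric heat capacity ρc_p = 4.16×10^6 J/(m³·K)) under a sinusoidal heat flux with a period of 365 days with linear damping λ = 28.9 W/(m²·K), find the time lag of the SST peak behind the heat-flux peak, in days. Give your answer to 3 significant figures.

80.8 days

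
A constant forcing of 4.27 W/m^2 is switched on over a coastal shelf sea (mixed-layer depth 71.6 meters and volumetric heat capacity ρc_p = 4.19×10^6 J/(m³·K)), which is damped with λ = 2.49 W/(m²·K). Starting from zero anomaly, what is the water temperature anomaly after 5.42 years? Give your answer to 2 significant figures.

1.3 K

Areal heat capacity C = ρc_p × D = 4.19×10^6 × 71.6 = 3.00×10^8 J m⁻² K⁻¹.
τ = C / λ = 3.00×10^8 / 2.49 = 1.20×10^8 s.
Equilibrium anomaly ΔT_eq = F / λ = 4.27 / 2.49 = 1.71 K.
t = 5.42 years = 1.71×10^8 s, so t/τ = 1.42.
ΔT(t) = ΔT_eq (1 − e^(−t/τ)) = 1.71 × (1 − e^−1.42) = 1.30 K.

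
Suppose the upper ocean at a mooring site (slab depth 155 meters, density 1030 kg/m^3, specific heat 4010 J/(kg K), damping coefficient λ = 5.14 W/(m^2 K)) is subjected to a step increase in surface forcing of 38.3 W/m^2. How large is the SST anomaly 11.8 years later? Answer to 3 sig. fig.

Areal heat capacity C = ρ c_p D = 1030 × 4010 × 155 = 6.40×10^8 J m⁻² K⁻¹.
τ = C / λ = 6.40×10^8 / 5.14 = 1.25×10^8 s.
Equilibrium anomaly ΔT_eq = F / λ = 38.3 / 5.14 = 7.45 K.
t = 11.8 years = 3.72×10^8 s, so t/τ = 2.99.
ΔT(t) = ΔT_eq (1 − e^(−t/τ)) = 7.45 × (1 − e^−2.99) = 7.08 K.

7.08 K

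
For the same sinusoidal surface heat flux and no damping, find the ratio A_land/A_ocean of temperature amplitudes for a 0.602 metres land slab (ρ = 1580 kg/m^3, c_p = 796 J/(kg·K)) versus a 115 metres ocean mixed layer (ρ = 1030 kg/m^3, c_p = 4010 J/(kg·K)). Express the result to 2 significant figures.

630

C_ocean = 1030 × 4010 × 115 = 4.75×10^8 J/(m²·K).
C_land = 1580 × 796 × 0.602 = 7.57×10^5 J/(m²·K).
Undamped amplitude ∝ 1/C, so A_land/A_ocean = C_ocean/C_land = 627.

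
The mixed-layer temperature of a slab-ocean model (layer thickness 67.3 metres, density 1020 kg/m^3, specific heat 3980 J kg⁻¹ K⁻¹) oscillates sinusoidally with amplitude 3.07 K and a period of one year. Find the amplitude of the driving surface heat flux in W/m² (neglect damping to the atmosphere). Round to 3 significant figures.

167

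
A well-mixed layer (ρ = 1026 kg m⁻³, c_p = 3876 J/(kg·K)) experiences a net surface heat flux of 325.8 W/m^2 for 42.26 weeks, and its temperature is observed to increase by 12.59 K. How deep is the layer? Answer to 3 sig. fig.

166 m

Heat input Q = F Δt = 325.8 × 2.56×10^7 s = 8.33×10^9 J/m².
Required areal heat capacity C = Q / ΔT = 6.61×10^8 J/(m²·K).
Depth D = C / (ρ c_p) = 6.61×10^8 / (1026 × 3876) = 166 m.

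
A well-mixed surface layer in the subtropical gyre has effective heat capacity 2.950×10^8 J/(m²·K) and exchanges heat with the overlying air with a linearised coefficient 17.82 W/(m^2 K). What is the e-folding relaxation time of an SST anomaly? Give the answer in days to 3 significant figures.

192 days

Areal heat capacity C = 2.950×10^8 J/(m²·K) (given).
Relaxation time τ = C / λ = 2.95×10^8 / 17.82 = 1.66×10^7 s.
In days: 1.66×10^7 s / (86400 s/day) = 192 days.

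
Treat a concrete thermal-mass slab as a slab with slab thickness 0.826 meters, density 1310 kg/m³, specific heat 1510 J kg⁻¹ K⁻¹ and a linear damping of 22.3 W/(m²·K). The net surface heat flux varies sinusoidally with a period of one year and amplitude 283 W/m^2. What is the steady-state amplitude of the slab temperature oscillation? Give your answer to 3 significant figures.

Areal heat capacity C = ρ c_p D = 1310 × 1510 × 0.826 = 1.63×10^6 J/(m²·K).
Angular frequency ω = 2π / T = 2π / 3.15×10^7 s = 1.99×10^-7 s⁻¹.
√((Cω)² + λ²) = √((0.326)² + 22.3²) = 22.3 W/(m²·K).
Amplitude A = F₀ / √((Cω)²+λ²) = 283 / 22.3 = 12.7 K.

12.7 K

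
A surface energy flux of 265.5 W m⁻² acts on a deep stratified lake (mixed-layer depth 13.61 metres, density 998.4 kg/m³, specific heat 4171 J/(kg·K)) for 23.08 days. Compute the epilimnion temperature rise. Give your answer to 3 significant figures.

Areal heat capacity C = ρ c_p D = 998.4 × 4171 × 13.61 = 5.67×10^7 J/(m²·K).
Net heat input Q = F Δt = 265.5 × (23.08 days × 86400 s/day) = 5.29×10^8 J/m².
ΔT = Q / C = 5.29×10^8 / 5.67×10^7 = 9.34 K.

9.34 K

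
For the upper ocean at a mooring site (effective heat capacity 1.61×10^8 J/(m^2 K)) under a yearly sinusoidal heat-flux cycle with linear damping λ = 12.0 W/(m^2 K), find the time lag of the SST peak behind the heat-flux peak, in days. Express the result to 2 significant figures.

Areal heat capacity C = 1.61×10^8 J/(m^2 K) (given).
ω = 2π / 3.15×10^7 s = 1.99×10^-7 s⁻¹.
Phase lag φ = arctan(Cω/λ) = arctan(32.1/12.0) = 1.21 rad.
Time lag = φ / ω = 1.21 / 1.99×10^-7 = 6.09×10^6 s = 70.5 days.

70 days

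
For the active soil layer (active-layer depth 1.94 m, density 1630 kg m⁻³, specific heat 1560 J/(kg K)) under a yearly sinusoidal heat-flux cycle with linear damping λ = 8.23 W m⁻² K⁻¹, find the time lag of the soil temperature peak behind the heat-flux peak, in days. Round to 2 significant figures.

Areal heat capacity C = ρ c_p D = 1630 × 1560 × 1.94 = 4.93×10^6 J/(m^2 K).
ω = 2π / 3.15×10^7 s = 1.99×10^-7 s⁻¹.
Phase lag φ = arctan(Cω/λ) = arctan(0.983/8.23) = 0.119 rad.
Time lag = φ / ω = 0.119 / 1.99×10^-7 = 5.97×10^5 s = 6.90 days.

6.9 days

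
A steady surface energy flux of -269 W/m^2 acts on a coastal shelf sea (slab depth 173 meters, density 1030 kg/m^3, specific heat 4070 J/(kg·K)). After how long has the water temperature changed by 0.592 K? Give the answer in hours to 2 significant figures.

440 hours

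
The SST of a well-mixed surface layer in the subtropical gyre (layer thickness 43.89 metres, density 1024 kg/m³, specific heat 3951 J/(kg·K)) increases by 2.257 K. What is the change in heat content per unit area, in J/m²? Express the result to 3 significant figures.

4.01×10^8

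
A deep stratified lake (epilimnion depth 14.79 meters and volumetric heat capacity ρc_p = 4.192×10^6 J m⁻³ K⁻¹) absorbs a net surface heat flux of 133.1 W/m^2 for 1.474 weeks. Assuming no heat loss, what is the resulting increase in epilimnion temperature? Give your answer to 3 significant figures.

Areal heat capacity C = ρc_p × D = 4.192×10^6 × 14.79 = 6.20×10^7 J m⁻² K⁻¹.
Net heat input Q = F Δt = 133.1 × (1.474 weeks × 6.048×10^5 s/week) = 1.19×10^8 J/m².
ΔT = Q / C = 1.19×10^8 / 6.20×10^7 = 1.91 K.

1.91 K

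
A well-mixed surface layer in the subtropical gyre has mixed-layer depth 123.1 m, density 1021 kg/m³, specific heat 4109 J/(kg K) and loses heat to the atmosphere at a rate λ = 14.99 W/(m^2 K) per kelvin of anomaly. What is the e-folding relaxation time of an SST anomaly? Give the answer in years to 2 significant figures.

Areal heat capacity C = ρ c_p D = 1021 × 4109 × 123.1 = 5.16×10^8 J m⁻² K⁻¹.
Relaxation time τ = C / λ = 5.16×10^8 / 14.99 = 3.45×10^7 s.
In years: 3.45×10^7 s / (3.156×10^7 s/year) = 1.09 years.

1.1 years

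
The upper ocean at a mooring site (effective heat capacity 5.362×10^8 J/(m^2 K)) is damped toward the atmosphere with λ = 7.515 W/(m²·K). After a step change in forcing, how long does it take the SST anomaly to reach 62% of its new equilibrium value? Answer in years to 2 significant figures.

Areal heat capacity C = 5.362×10^8 J/(m^2 K) (given).
τ = C / λ = 5.36×10^8 / 7.515 = 7.14×10^7 s.
Fraction reached: 1 − e^(−t/τ) = 0.62 ⇒ t = −τ ln(1 − 0.62) = τ × 0.968.
t = 6.90×10^7 s = 2.19 years.

2.2 years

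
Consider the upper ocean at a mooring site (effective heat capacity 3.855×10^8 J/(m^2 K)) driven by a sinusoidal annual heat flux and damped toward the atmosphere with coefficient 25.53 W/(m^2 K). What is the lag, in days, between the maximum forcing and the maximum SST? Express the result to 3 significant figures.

Areal heat capacity C = 3.855×10^8 J/(m^2 K) (given).
ω = 2π / 3.15×10^7 s = 1.99×10^-7 s⁻¹.
Phase lag φ = arctan(Cω/λ) = arctan(76.8/25.53) = 1.25 rad.
Time lag = φ / ω = 1.25 / 1.99×10^-7 = 6.27×10^6 s = 72.6 days.

72.6 days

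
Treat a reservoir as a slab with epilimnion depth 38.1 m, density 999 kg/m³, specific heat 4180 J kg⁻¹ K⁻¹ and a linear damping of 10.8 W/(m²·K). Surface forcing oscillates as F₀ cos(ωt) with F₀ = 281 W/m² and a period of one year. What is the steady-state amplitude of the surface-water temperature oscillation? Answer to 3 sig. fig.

Areal heat capacity C = ρ c_p D = 999 × 4180 × 38.1 = 1.59×10^8 J/(m²·K).
Angular frequency ω = 2π / T = 2π / 3.15×10^7 s = 1.99×10^-7 s⁻¹.
√((Cω)² + λ²) = √((31.7)² + 10.8²) = 33.5 W/(m²·K).
Amplitude A = F₀ / √((Cω)²+λ²) = 281 / 33.5 = 8.39 K.

8.39 K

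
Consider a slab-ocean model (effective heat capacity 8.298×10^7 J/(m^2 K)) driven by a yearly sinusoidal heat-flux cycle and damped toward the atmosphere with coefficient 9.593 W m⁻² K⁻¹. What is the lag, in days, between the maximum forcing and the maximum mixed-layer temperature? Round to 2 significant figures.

Areal heat capacity C = 8.298×10^7 J/(m^2 K) (given).
ω = 2π / 3.15×10^7 s = 1.99×10^-7 s⁻¹.
Phase lag φ = arctan(Cω/λ) = arctan(16.5/9.593) = 1.05 rad.
Time lag = φ / ω = 1.05 / 1.99×10^-7 = 5.25×10^6 s = 60.7 days.

61 days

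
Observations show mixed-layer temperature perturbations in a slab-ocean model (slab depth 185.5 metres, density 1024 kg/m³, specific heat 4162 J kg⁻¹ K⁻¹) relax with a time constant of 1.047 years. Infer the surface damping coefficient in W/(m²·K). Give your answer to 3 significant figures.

Areal heat capacity C = ρ c_p D = 1024 × 4162 × 185.5 = 7.91×10^8 J/(m^2 K).
τ = 1.047 years = 3.30×10^7 s.
λ = C / τ = 7.91×10^8 / 3.30×10^7 = 23.9 W/(m²·K).

23.9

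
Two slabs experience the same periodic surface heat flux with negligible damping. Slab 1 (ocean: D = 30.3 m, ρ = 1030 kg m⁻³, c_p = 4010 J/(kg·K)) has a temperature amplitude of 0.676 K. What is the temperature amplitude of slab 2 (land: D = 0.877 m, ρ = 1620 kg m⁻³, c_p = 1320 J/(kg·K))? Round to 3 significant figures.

C_ocean = 1.25×10^8 J/(m²·K); C_land = 1.88×10^6 J/(m²·K).
A ∝ 1/C ⇒ A_land = A_ocean × C_ocean/C_land = 0.676 × 66.7 = 45.1 K.

45.1 K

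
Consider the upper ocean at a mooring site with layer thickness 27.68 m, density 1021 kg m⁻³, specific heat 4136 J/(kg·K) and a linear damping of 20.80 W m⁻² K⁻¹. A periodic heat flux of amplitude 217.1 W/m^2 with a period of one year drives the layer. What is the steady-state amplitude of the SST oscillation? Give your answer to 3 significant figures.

6.95 K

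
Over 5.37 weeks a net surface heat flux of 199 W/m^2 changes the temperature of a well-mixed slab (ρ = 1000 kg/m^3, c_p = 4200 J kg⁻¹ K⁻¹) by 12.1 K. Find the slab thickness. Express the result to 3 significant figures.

12.7 m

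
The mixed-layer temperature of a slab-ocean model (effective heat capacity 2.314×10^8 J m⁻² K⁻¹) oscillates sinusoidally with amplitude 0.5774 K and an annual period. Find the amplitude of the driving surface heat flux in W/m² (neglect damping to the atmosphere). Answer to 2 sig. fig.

Areal heat capacity C = 2.314×10^8 J m⁻² K⁻¹ (given).
ω = 2π / 3.15×10^7 s = 1.99×10^-7 s⁻¹.
Cω = 2.31×10^8 × 1.99×10^-7 = 46.1 W/(m²·K).
F₀ = A × Cω = 0.5774 × 46.1 = 26.6 W/m².

27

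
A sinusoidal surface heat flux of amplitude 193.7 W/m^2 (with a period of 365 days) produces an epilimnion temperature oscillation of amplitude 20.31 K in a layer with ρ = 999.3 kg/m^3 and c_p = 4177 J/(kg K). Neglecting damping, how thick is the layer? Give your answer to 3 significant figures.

11.5 m

ω = 2π / 3.15×10^7 s = 1.99×10^-7 s⁻¹.
Required C = F₀ / (A ω) = 193.7 / (20.31 × 1.99×10^-7) = 4.79×10^7 J/(m²·K).
D = C / (ρ c_p) = 4.79×10^7 / (999.3 × 4177) = 11.5 m.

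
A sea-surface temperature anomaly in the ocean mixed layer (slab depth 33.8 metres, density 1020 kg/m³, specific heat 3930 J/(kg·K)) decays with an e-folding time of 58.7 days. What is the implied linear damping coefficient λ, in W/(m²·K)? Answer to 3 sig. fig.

26.7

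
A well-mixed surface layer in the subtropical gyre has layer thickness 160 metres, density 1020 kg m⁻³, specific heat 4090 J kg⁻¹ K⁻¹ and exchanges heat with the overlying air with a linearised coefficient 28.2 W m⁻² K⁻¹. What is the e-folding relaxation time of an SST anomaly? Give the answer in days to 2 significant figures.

270 days

Areal heat capacity C = ρ c_p D = 1020 × 4090 × 160 = 6.67×10^8 J/(m^2 K).
Relaxation time τ = C / λ = 6.67×10^8 / 28.2 = 2.37×10^7 s.
In days: 2.37×10^7 s / (86400 s/day) = 274 days.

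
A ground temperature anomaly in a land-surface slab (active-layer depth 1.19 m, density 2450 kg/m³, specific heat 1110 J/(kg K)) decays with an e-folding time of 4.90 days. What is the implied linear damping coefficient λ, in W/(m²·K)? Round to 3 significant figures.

7.64

Areal heat capacity C = ρ c_p D = 2450 × 1110 × 1.19 = 3.24×10^6 J m⁻² K⁻¹.
τ = 4.90 days = 4.23×10^5 s.
λ = C / τ = 3.24×10^6 / 4.23×10^5 = 7.64 W/(m²·K).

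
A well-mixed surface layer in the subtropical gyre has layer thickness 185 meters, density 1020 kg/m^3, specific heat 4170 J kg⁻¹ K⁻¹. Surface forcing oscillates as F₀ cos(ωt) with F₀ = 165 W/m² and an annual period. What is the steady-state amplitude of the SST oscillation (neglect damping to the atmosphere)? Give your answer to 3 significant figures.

Areal heat capacity C = ρ c_p D = 1020 × 4170 × 185 = 7.87×10^8 J m⁻² K⁻¹.
Angular frequency ω = 2π / T = 2π / 3.15×10^7 s = 1.99×10^-7 s⁻¹.
Cω = 7.87×10^8 × 1.99×10^-7 = 157 W/(m²·K).
Amplitude A = F₀ / (Cω) = 165 / 157 = 1.05 K.

1.05 K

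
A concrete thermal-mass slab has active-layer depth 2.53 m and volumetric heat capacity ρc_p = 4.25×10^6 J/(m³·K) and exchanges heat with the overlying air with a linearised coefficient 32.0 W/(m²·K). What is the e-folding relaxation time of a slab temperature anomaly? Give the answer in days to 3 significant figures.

3.89 days

Areal heat capacity C = ρc_p × D = 4.25×10^6 × 2.53 = 1.08×10^7 J m⁻² K⁻¹.
Relaxation time τ = C / λ = 1.08×10^7 / 32.0 = 3.36×10^5 s.
In days: 3.36×10^5 s / (86400 s/day) = 3.89 days.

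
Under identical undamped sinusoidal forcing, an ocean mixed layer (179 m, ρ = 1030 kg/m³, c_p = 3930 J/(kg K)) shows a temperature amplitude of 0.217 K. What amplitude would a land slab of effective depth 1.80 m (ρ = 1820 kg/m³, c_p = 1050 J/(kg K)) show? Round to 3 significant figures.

C_ocean = 7.25×10^8 J/(m²·K); C_land = 3.44×10^6 J/(m²·K).
A ∝ 1/C ⇒ A_land = A_ocean × C_ocean/C_land = 0.217 × 211 = 45.7 K.

45.7 K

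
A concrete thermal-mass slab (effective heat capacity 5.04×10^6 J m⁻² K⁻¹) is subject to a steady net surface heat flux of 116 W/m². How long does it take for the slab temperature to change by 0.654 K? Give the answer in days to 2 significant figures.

Areal heat capacity C = 5.04×10^6 J m⁻² K⁻¹ (given).
Time required: Δt = C ΔT / F = 5.04×10^6 × 0.654 / 116 = 28400 s.
In days: 28400 s / (86400 s/day) = 0.329 days.

0.33 days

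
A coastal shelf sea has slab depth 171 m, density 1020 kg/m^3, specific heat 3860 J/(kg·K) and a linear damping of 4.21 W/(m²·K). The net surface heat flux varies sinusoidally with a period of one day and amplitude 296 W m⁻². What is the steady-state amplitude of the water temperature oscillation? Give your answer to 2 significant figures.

Areal heat capacity C = ρ c_p D = 1020 × 3860 × 171 = 6.73×10^8 J/(m^2 K).
Angular frequency ω = 2π / T = 2π / 86400 s = 7.27×10^-5 s⁻¹.
√((Cω)² + λ²) = √((49000)² + 4.21²) = 49000 W/(m²·K).
Amplitude A = F₀ / √((Cω)²+λ²) = 296 / 49000 = 0.00605 K.

0.0060 K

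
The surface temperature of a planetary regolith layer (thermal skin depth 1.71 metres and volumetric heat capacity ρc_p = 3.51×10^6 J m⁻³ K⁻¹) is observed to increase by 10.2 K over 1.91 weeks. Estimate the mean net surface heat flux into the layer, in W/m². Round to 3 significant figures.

Areal heat capacity C = ρc_p × D = 3.51×10^6 × 1.71 = 6.00×10^6 J/(m^2 K).
Required heat per unit area: Q = C ΔT = 6.00×10^6 × 10.2 = 6.12×10^7 J/m².
Flux F = Q / Δt = 6.12×10^7 / 1.16×10^6 s = 53.0 W/m².

53.0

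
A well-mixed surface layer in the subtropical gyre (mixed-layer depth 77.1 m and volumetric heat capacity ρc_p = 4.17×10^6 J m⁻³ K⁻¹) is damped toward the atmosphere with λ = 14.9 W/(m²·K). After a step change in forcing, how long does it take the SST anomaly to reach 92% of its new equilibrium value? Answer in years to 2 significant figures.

Areal heat capacity C = ρc_p × D = 4.17×10^6 × 77.1 = 3.22×10^8 J/(m²·K).
τ = C / λ = 3.22×10^8 / 14.9 = 2.16×10^7 s.
Fraction reached: 1 − e^(−t/τ) = 0.92 ⇒ t = −τ ln(1 − 0.92) = τ × 2.53.
t = 5.45×10^7 s = 1.73 years.

1.7 years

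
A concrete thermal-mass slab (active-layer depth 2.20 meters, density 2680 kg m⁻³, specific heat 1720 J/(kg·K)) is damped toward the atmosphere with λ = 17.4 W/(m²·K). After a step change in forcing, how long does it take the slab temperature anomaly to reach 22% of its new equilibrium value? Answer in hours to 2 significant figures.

Areal heat capacity C = ρ c_p D = 2680 × 1720 × 2.20 = 1.01×10^7 J/(m²·K).
τ = C / λ = 1.01×10^7 / 17.4 = 5.83×10^5 s.
Fraction reached: 1 − e^(−t/τ) = 0.22 ⇒ t = −τ ln(1 − 0.22) = τ × 0.248.
t = 1.45×10^5 s = 40.2 hours.

40 hours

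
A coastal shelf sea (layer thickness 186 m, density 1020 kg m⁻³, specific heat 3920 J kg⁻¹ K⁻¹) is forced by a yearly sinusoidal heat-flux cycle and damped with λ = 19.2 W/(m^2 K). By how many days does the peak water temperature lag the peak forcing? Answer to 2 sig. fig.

Areal heat capacity C = ρ c_p D = 1020 × 3920 × 186 = 7.44×10^8 J m⁻² K⁻¹.
ω = 2π / 3.15×10^7 s = 1.99×10^-7 s⁻¹.
Phase lag φ = arctan(Cω/λ) = arctan(148/19.2) = 1.44 rad.
Time lag = φ / ω = 1.44 / 1.99×10^-7 = 7.24×10^6 s = 83.8 days.

84 days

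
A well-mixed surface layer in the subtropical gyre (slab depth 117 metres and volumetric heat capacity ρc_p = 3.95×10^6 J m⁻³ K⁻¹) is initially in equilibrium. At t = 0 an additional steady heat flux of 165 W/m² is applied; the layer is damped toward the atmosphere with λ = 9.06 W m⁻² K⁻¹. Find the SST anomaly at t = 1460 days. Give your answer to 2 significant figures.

Areal heat capacity C = ρc_p × D = 3.95×10^6 × 117 = 4.62×10^8 J/(m²·K).
τ = C / λ = 4.62×10^8 / 9.06 = 5.10×10^7 s.
Equilibrium anomaly ΔT_eq = F / λ = 165 / 9.06 = 18.2 K.
t = 1460 days = 1.26×10^8 s, so t/τ = 2.47.
ΔT(t) = ΔT_eq (1 − e^(−t/τ)) = 18.2 × (1 − e^−2.47) = 16.7 K.

17 K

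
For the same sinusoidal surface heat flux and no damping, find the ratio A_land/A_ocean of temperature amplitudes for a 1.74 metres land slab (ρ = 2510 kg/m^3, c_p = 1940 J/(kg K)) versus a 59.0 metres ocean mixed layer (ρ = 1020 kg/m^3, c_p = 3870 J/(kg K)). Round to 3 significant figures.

C_ocean = 1020 × 3870 × 59.0 = 2.33×10^8 J/(m²·K).
C_land = 2510 × 1940 × 1.74 = 8.47×10^6 J/(m²·K).
Undamped amplitude ∝ 1/C, so A_land/A_ocean = C_ocean/C_land = 27.5.

27.5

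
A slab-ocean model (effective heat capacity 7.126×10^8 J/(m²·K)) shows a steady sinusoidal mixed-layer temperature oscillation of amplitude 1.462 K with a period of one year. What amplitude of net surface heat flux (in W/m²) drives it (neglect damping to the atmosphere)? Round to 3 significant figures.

Areal heat capacity C = 7.126×10^8 J/(m²·K) (given).
ω = 2π / 3.15×10^7 s = 1.99×10^-7 s⁻¹.
Cω = 7.13×10^8 × 1.99×10^-7 = 142 W/(m²·K).
F₀ = A × Cω = 1.462 × 142 = 208 W/m².

208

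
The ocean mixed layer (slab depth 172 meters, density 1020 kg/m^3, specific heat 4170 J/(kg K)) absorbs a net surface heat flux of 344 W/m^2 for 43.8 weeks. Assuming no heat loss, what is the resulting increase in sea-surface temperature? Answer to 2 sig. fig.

12 K

Areal heat capacity C = ρ c_p D = 1020 × 4170 × 172 = 7.32×10^8 J m⁻² K⁻¹.
Net heat input Q = F Δt = 344 × (43.8 weeks × 6.048×10^5 s/week) = 9.11×10^9 J/m².
ΔT = Q / C = 9.11×10^9 / 7.32×10^8 = 12.5 K.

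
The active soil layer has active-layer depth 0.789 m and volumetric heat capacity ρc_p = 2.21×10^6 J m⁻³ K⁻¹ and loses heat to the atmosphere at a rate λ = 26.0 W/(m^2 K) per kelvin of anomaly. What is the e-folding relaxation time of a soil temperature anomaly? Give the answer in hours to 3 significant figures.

18.6 hours

Areal heat capacity C = ρc_p × D = 2.21×10^6 × 0.789 = 1.74×10^6 J/(m²·K).
Relaxation time τ = C / λ = 1.74×10^6 / 26.0 = 67100 s.
In hours: 67100 s / (3600 s/hour) = 18.6 hours.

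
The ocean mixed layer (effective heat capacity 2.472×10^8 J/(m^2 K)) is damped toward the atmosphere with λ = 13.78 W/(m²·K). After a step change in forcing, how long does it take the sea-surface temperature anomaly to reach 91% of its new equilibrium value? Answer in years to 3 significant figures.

Areal heat capacity C = 2.472×10^8 J/(m^2 K) (given).
τ = C / λ = 2.47×10^8 / 13.78 = 1.79×10^7 s.
Fraction reached: 1 − e^(−t/τ) = 0.91 ⇒ t = −τ ln(1 − 0.91) = τ × 2.41.
t = 4.32×10^7 s = 1.37 years.

1.37 years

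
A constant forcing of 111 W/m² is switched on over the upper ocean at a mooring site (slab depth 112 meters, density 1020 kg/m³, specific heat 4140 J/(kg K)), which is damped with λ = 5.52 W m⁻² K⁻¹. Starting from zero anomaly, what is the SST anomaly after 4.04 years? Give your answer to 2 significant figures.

16 K

Areal heat capacity C = ρ c_p D = 1020 × 4140 × 112 = 4.73×10^8 J/(m^2 K).
τ = C / λ = 4.73×10^8 / 5.52 = 8.57×10^7 s.
Equilibrium anomaly ΔT_eq = F / λ = 111 / 5.52 = 20.1 K.
t = 4.04 years = 1.27×10^8 s, so t/τ = 1.49.
ΔT(t) = ΔT_eq (1 − e^(−t/τ)) = 20.1 × (1 − e^−1.49) = 15.6 K.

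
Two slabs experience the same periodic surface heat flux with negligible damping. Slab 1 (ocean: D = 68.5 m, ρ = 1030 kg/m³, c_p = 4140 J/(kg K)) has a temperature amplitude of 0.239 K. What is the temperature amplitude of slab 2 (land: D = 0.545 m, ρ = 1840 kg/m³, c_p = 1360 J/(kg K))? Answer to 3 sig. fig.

51.2 K

C_ocean = 2.92×10^8 J/(m²·K); C_land = 1.36×10^6 J/(m²·K).
A ∝ 1/C ⇒ A_land = A_ocean × C_ocean/C_land = 0.239 × 214 = 51.2 K.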